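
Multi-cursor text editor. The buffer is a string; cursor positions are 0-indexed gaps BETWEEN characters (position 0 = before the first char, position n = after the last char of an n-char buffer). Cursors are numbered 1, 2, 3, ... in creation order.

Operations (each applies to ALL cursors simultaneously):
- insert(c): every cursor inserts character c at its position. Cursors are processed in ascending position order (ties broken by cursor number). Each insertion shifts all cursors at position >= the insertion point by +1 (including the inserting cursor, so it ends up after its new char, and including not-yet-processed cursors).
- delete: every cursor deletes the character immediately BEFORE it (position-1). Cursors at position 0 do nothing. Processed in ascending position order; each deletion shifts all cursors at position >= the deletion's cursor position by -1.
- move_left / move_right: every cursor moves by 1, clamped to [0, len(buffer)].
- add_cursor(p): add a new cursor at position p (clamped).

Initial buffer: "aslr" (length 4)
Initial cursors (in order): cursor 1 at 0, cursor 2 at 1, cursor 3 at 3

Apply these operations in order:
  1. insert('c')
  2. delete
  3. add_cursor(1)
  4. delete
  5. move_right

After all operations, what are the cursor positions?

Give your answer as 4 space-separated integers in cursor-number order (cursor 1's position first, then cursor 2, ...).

After op 1 (insert('c')): buffer="cacslcr" (len 7), cursors c1@1 c2@3 c3@6, authorship 1.2..3.
After op 2 (delete): buffer="aslr" (len 4), cursors c1@0 c2@1 c3@3, authorship ....
After op 3 (add_cursor(1)): buffer="aslr" (len 4), cursors c1@0 c2@1 c4@1 c3@3, authorship ....
After op 4 (delete): buffer="sr" (len 2), cursors c1@0 c2@0 c4@0 c3@1, authorship ..
After op 5 (move_right): buffer="sr" (len 2), cursors c1@1 c2@1 c4@1 c3@2, authorship ..

Answer: 1 1 2 1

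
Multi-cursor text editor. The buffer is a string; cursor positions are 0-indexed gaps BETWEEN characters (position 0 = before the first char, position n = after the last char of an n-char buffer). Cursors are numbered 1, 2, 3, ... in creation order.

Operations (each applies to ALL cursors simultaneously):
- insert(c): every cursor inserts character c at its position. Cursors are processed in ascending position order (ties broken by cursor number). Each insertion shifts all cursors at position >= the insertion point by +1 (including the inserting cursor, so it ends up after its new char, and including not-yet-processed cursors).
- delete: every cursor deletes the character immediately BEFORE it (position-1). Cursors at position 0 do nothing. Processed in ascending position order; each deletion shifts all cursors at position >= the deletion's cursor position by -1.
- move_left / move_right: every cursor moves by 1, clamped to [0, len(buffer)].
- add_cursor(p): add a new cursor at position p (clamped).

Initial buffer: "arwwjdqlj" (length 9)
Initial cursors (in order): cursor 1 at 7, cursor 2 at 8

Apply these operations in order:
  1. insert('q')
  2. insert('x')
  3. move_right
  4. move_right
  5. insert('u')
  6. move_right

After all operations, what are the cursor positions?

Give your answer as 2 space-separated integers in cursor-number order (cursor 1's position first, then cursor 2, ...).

Answer: 13 15

Derivation:
After op 1 (insert('q')): buffer="arwwjdqqlqj" (len 11), cursors c1@8 c2@10, authorship .......1.2.
After op 2 (insert('x')): buffer="arwwjdqqxlqxj" (len 13), cursors c1@9 c2@12, authorship .......11.22.
After op 3 (move_right): buffer="arwwjdqqxlqxj" (len 13), cursors c1@10 c2@13, authorship .......11.22.
After op 4 (move_right): buffer="arwwjdqqxlqxj" (len 13), cursors c1@11 c2@13, authorship .......11.22.
After op 5 (insert('u')): buffer="arwwjdqqxlquxju" (len 15), cursors c1@12 c2@15, authorship .......11.212.2
After op 6 (move_right): buffer="arwwjdqqxlquxju" (len 15), cursors c1@13 c2@15, authorship .......11.212.2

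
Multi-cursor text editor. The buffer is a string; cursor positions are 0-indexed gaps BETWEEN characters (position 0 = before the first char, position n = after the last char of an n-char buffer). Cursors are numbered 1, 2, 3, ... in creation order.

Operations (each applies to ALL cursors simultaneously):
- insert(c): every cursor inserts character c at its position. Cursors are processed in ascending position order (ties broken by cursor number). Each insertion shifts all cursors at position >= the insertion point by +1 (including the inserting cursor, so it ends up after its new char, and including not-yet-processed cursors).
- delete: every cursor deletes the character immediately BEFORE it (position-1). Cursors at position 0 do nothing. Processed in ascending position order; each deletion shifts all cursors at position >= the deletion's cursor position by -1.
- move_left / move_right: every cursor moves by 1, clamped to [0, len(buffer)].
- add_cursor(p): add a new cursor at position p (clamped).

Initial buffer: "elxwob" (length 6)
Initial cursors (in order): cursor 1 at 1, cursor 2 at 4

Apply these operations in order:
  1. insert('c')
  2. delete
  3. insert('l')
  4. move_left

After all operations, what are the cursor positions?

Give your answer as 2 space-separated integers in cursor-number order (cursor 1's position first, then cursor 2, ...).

After op 1 (insert('c')): buffer="eclxwcob" (len 8), cursors c1@2 c2@6, authorship .1...2..
After op 2 (delete): buffer="elxwob" (len 6), cursors c1@1 c2@4, authorship ......
After op 3 (insert('l')): buffer="ellxwlob" (len 8), cursors c1@2 c2@6, authorship .1...2..
After op 4 (move_left): buffer="ellxwlob" (len 8), cursors c1@1 c2@5, authorship .1...2..

Answer: 1 5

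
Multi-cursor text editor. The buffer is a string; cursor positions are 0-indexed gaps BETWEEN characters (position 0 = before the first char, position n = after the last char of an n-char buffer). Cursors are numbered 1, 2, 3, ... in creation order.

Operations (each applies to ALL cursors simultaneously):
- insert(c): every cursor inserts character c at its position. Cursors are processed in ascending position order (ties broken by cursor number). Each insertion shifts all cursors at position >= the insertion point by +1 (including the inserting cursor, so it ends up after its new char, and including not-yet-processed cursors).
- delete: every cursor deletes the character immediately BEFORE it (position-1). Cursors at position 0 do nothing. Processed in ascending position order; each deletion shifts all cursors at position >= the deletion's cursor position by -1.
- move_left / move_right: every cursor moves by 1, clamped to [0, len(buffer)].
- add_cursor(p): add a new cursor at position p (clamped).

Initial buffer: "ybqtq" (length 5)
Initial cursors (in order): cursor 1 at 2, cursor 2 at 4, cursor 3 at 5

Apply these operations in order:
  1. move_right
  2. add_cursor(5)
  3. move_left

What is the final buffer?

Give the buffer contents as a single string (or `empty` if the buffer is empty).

After op 1 (move_right): buffer="ybqtq" (len 5), cursors c1@3 c2@5 c3@5, authorship .....
After op 2 (add_cursor(5)): buffer="ybqtq" (len 5), cursors c1@3 c2@5 c3@5 c4@5, authorship .....
After op 3 (move_left): buffer="ybqtq" (len 5), cursors c1@2 c2@4 c3@4 c4@4, authorship .....

Answer: ybqtq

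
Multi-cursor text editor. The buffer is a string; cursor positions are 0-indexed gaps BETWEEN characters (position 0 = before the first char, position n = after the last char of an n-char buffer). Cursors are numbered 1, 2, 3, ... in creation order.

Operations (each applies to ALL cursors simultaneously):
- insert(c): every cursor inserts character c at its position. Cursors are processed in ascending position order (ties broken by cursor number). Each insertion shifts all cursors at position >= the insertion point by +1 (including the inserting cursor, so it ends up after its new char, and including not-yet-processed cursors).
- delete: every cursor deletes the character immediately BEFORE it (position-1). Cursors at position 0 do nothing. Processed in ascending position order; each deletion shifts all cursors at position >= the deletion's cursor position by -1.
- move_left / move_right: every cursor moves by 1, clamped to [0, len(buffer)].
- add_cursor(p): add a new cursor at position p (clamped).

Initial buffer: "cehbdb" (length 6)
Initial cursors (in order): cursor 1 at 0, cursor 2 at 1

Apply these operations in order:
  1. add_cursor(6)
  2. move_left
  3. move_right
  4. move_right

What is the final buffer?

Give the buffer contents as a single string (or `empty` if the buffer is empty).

After op 1 (add_cursor(6)): buffer="cehbdb" (len 6), cursors c1@0 c2@1 c3@6, authorship ......
After op 2 (move_left): buffer="cehbdb" (len 6), cursors c1@0 c2@0 c3@5, authorship ......
After op 3 (move_right): buffer="cehbdb" (len 6), cursors c1@1 c2@1 c3@6, authorship ......
After op 4 (move_right): buffer="cehbdb" (len 6), cursors c1@2 c2@2 c3@6, authorship ......

Answer: cehbdb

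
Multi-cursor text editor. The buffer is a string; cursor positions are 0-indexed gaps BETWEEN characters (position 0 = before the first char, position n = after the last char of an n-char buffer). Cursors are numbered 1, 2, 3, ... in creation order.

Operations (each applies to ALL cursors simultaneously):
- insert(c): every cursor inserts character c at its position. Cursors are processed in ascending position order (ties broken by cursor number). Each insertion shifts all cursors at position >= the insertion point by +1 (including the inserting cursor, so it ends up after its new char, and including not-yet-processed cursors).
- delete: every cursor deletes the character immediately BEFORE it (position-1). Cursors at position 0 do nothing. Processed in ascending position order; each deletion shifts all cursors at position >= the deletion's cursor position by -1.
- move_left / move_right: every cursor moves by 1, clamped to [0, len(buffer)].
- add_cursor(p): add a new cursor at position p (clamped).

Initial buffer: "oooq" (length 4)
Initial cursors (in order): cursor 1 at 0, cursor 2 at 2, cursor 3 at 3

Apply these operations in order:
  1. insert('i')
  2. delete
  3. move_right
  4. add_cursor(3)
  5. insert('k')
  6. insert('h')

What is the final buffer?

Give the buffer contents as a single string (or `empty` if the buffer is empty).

After op 1 (insert('i')): buffer="iooioiq" (len 7), cursors c1@1 c2@4 c3@6, authorship 1..2.3.
After op 2 (delete): buffer="oooq" (len 4), cursors c1@0 c2@2 c3@3, authorship ....
After op 3 (move_right): buffer="oooq" (len 4), cursors c1@1 c2@3 c3@4, authorship ....
After op 4 (add_cursor(3)): buffer="oooq" (len 4), cursors c1@1 c2@3 c4@3 c3@4, authorship ....
After op 5 (insert('k')): buffer="okookkqk" (len 8), cursors c1@2 c2@6 c4@6 c3@8, authorship .1..24.3
After op 6 (insert('h')): buffer="okhookkhhqkh" (len 12), cursors c1@3 c2@9 c4@9 c3@12, authorship .11..2424.33

Answer: okhookkhhqkh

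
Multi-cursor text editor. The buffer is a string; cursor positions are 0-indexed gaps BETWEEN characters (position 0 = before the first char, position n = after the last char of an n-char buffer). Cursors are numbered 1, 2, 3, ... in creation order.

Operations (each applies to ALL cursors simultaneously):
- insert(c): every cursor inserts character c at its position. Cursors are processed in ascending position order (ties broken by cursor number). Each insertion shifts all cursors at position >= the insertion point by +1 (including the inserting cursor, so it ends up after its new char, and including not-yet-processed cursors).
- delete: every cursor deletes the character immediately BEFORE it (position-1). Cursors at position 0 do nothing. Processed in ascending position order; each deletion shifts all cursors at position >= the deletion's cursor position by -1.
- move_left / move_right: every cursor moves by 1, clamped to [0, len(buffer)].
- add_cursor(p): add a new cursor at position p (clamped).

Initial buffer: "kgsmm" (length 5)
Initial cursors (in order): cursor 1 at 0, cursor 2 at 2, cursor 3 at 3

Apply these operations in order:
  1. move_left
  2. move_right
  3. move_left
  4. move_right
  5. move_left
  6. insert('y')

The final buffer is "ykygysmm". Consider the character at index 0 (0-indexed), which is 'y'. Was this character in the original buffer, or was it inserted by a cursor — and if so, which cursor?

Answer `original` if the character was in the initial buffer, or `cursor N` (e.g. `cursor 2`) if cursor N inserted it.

After op 1 (move_left): buffer="kgsmm" (len 5), cursors c1@0 c2@1 c3@2, authorship .....
After op 2 (move_right): buffer="kgsmm" (len 5), cursors c1@1 c2@2 c3@3, authorship .....
After op 3 (move_left): buffer="kgsmm" (len 5), cursors c1@0 c2@1 c3@2, authorship .....
After op 4 (move_right): buffer="kgsmm" (len 5), cursors c1@1 c2@2 c3@3, authorship .....
After op 5 (move_left): buffer="kgsmm" (len 5), cursors c1@0 c2@1 c3@2, authorship .....
After op 6 (insert('y')): buffer="ykygysmm" (len 8), cursors c1@1 c2@3 c3@5, authorship 1.2.3...
Authorship (.=original, N=cursor N): 1 . 2 . 3 . . .
Index 0: author = 1

Answer: cursor 1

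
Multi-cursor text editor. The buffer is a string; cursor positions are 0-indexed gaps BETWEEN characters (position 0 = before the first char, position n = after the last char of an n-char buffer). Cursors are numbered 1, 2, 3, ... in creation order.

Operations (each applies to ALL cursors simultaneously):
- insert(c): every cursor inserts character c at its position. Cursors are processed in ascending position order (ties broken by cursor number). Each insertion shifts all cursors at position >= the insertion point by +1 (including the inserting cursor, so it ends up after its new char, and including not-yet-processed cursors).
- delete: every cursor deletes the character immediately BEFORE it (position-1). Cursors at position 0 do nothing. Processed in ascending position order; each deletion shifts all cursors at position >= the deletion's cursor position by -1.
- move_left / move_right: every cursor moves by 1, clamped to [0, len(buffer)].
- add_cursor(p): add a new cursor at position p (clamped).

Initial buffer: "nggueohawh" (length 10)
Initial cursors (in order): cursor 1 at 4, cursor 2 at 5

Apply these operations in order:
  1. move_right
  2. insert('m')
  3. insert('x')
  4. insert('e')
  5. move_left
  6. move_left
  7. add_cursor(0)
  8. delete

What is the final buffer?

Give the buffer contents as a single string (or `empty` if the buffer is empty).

Answer: ngguexeoxehawh

Derivation:
After op 1 (move_right): buffer="nggueohawh" (len 10), cursors c1@5 c2@6, authorship ..........
After op 2 (insert('m')): buffer="ngguemomhawh" (len 12), cursors c1@6 c2@8, authorship .....1.2....
After op 3 (insert('x')): buffer="ngguemxomxhawh" (len 14), cursors c1@7 c2@10, authorship .....11.22....
After op 4 (insert('e')): buffer="ngguemxeomxehawh" (len 16), cursors c1@8 c2@12, authorship .....111.222....
After op 5 (move_left): buffer="ngguemxeomxehawh" (len 16), cursors c1@7 c2@11, authorship .....111.222....
After op 6 (move_left): buffer="ngguemxeomxehawh" (len 16), cursors c1@6 c2@10, authorship .....111.222....
After op 7 (add_cursor(0)): buffer="ngguemxeomxehawh" (len 16), cursors c3@0 c1@6 c2@10, authorship .....111.222....
After op 8 (delete): buffer="ngguexeoxehawh" (len 14), cursors c3@0 c1@5 c2@8, authorship .....11.22....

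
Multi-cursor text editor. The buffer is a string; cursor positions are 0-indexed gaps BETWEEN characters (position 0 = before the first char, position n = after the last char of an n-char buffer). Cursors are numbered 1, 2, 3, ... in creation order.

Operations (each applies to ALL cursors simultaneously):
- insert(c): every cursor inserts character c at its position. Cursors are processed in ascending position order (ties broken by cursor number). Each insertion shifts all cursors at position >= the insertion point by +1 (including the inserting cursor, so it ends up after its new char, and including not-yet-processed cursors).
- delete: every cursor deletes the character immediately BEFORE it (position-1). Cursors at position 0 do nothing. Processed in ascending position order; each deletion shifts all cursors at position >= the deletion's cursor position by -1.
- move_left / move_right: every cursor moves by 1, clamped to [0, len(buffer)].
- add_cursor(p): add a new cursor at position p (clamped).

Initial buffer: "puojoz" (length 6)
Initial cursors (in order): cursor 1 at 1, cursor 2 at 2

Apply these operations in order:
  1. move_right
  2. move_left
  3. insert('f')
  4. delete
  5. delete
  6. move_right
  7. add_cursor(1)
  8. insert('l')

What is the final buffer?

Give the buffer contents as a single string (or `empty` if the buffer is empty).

After op 1 (move_right): buffer="puojoz" (len 6), cursors c1@2 c2@3, authorship ......
After op 2 (move_left): buffer="puojoz" (len 6), cursors c1@1 c2@2, authorship ......
After op 3 (insert('f')): buffer="pfufojoz" (len 8), cursors c1@2 c2@4, authorship .1.2....
After op 4 (delete): buffer="puojoz" (len 6), cursors c1@1 c2@2, authorship ......
After op 5 (delete): buffer="ojoz" (len 4), cursors c1@0 c2@0, authorship ....
After op 6 (move_right): buffer="ojoz" (len 4), cursors c1@1 c2@1, authorship ....
After op 7 (add_cursor(1)): buffer="ojoz" (len 4), cursors c1@1 c2@1 c3@1, authorship ....
After op 8 (insert('l')): buffer="ollljoz" (len 7), cursors c1@4 c2@4 c3@4, authorship .123...

Answer: ollljoz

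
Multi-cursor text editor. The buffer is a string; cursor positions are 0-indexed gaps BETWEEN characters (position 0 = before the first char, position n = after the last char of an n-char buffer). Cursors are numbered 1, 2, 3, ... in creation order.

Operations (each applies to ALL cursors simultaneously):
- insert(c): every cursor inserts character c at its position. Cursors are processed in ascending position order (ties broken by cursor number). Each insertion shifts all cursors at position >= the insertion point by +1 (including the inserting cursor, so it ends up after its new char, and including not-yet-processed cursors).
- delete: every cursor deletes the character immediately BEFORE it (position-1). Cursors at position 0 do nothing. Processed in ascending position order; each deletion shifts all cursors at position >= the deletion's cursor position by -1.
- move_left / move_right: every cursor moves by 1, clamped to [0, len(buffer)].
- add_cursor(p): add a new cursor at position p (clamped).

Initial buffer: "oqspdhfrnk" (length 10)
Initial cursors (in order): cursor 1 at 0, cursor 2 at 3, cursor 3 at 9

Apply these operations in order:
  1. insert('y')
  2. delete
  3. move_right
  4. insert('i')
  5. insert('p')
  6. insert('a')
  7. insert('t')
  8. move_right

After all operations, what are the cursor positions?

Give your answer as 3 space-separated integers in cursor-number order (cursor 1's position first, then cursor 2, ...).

After op 1 (insert('y')): buffer="yoqsypdhfrnyk" (len 13), cursors c1@1 c2@5 c3@12, authorship 1...2......3.
After op 2 (delete): buffer="oqspdhfrnk" (len 10), cursors c1@0 c2@3 c3@9, authorship ..........
After op 3 (move_right): buffer="oqspdhfrnk" (len 10), cursors c1@1 c2@4 c3@10, authorship ..........
After op 4 (insert('i')): buffer="oiqspidhfrnki" (len 13), cursors c1@2 c2@6 c3@13, authorship .1...2......3
After op 5 (insert('p')): buffer="oipqspipdhfrnkip" (len 16), cursors c1@3 c2@8 c3@16, authorship .11...22......33
After op 6 (insert('a')): buffer="oipaqspipadhfrnkipa" (len 19), cursors c1@4 c2@10 c3@19, authorship .111...222......333
After op 7 (insert('t')): buffer="oipatqspipatdhfrnkipat" (len 22), cursors c1@5 c2@12 c3@22, authorship .1111...2222......3333
After op 8 (move_right): buffer="oipatqspipatdhfrnkipat" (len 22), cursors c1@6 c2@13 c3@22, authorship .1111...2222......3333

Answer: 6 13 22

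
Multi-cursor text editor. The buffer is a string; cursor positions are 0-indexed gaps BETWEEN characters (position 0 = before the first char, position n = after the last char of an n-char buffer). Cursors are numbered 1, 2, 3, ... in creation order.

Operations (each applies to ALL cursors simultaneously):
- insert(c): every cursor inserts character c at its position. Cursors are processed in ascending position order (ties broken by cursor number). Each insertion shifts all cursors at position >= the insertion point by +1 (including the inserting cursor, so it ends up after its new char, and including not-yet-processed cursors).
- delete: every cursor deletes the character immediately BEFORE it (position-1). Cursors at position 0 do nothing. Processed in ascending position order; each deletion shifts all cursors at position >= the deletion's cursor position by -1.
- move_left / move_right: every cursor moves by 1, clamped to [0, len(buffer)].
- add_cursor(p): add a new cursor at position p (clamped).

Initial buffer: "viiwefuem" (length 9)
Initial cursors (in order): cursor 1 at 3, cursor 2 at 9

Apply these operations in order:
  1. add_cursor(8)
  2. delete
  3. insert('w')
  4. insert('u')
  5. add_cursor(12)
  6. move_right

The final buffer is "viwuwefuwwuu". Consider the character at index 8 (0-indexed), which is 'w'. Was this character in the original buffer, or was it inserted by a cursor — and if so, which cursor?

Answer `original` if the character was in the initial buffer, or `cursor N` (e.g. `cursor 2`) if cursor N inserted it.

Answer: cursor 2

Derivation:
After op 1 (add_cursor(8)): buffer="viiwefuem" (len 9), cursors c1@3 c3@8 c2@9, authorship .........
After op 2 (delete): buffer="viwefu" (len 6), cursors c1@2 c2@6 c3@6, authorship ......
After op 3 (insert('w')): buffer="viwwefuww" (len 9), cursors c1@3 c2@9 c3@9, authorship ..1....23
After op 4 (insert('u')): buffer="viwuwefuwwuu" (len 12), cursors c1@4 c2@12 c3@12, authorship ..11....2323
After op 5 (add_cursor(12)): buffer="viwuwefuwwuu" (len 12), cursors c1@4 c2@12 c3@12 c4@12, authorship ..11....2323
After op 6 (move_right): buffer="viwuwefuwwuu" (len 12), cursors c1@5 c2@12 c3@12 c4@12, authorship ..11....2323
Authorship (.=original, N=cursor N): . . 1 1 . . . . 2 3 2 3
Index 8: author = 2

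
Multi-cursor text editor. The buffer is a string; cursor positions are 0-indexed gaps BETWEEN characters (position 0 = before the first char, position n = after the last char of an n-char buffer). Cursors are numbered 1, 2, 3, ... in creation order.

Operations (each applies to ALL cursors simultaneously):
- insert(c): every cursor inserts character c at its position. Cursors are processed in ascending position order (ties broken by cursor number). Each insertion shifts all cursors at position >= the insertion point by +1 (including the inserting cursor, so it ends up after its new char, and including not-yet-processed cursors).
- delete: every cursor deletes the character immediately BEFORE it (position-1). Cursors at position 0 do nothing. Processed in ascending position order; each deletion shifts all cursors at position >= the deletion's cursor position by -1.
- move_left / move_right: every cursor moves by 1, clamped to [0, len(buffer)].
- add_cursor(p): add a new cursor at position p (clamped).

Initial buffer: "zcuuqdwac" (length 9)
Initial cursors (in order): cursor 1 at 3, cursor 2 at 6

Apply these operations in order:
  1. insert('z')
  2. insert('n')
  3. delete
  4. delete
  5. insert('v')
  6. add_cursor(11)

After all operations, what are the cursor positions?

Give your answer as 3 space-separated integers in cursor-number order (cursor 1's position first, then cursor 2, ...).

After op 1 (insert('z')): buffer="zcuzuqdzwac" (len 11), cursors c1@4 c2@8, authorship ...1...2...
After op 2 (insert('n')): buffer="zcuznuqdznwac" (len 13), cursors c1@5 c2@10, authorship ...11...22...
After op 3 (delete): buffer="zcuzuqdzwac" (len 11), cursors c1@4 c2@8, authorship ...1...2...
After op 4 (delete): buffer="zcuuqdwac" (len 9), cursors c1@3 c2@6, authorship .........
After op 5 (insert('v')): buffer="zcuvuqdvwac" (len 11), cursors c1@4 c2@8, authorship ...1...2...
After op 6 (add_cursor(11)): buffer="zcuvuqdvwac" (len 11), cursors c1@4 c2@8 c3@11, authorship ...1...2...

Answer: 4 8 11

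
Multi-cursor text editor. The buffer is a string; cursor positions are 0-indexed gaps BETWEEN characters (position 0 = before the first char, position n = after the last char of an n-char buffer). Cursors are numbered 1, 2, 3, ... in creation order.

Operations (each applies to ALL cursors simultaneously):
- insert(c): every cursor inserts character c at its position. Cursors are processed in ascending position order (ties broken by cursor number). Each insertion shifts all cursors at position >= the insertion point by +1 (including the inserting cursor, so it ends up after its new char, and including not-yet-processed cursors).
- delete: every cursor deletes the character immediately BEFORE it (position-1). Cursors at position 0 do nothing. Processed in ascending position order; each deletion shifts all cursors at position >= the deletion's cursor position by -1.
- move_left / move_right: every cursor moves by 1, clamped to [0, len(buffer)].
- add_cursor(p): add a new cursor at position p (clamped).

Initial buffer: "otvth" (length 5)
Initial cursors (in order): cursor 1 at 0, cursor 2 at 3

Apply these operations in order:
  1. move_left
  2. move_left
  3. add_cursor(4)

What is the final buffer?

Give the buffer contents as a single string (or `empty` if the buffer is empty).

After op 1 (move_left): buffer="otvth" (len 5), cursors c1@0 c2@2, authorship .....
After op 2 (move_left): buffer="otvth" (len 5), cursors c1@0 c2@1, authorship .....
After op 3 (add_cursor(4)): buffer="otvth" (len 5), cursors c1@0 c2@1 c3@4, authorship .....

Answer: otvth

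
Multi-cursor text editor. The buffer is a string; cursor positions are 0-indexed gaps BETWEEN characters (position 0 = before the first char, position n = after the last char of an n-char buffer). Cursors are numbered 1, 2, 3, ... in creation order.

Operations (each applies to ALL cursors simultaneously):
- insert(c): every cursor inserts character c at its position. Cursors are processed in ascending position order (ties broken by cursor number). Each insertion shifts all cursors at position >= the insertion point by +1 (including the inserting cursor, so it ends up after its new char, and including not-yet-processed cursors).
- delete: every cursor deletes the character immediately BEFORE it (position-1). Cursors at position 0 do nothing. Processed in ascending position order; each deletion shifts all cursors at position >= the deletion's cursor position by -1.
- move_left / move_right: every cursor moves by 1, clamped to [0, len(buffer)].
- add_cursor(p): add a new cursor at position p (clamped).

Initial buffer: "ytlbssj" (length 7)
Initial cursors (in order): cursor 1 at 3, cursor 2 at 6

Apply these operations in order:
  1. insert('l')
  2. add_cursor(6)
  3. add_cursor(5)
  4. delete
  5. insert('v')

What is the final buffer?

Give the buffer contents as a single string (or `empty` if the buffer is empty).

After op 1 (insert('l')): buffer="ytllbsslj" (len 9), cursors c1@4 c2@8, authorship ...1...2.
After op 2 (add_cursor(6)): buffer="ytllbsslj" (len 9), cursors c1@4 c3@6 c2@8, authorship ...1...2.
After op 3 (add_cursor(5)): buffer="ytllbsslj" (len 9), cursors c1@4 c4@5 c3@6 c2@8, authorship ...1...2.
After op 4 (delete): buffer="ytlsj" (len 5), cursors c1@3 c3@3 c4@3 c2@4, authorship .....
After op 5 (insert('v')): buffer="ytlvvvsvj" (len 9), cursors c1@6 c3@6 c4@6 c2@8, authorship ...134.2.

Answer: ytlvvvsvj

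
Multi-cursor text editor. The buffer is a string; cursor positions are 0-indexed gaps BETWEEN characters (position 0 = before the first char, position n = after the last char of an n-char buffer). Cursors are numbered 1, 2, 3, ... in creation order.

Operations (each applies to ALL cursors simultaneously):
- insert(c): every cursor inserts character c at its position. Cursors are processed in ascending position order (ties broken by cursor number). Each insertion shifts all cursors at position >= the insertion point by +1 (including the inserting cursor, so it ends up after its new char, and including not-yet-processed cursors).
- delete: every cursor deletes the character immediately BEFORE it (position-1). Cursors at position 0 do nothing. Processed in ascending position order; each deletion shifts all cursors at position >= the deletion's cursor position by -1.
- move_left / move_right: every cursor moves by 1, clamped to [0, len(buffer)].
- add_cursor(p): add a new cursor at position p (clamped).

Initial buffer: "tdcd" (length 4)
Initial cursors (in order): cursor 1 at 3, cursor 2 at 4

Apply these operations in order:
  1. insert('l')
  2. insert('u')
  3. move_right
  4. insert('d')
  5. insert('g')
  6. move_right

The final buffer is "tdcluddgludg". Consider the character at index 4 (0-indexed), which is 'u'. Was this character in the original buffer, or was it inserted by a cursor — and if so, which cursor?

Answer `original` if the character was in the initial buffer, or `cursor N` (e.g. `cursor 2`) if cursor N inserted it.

After op 1 (insert('l')): buffer="tdcldl" (len 6), cursors c1@4 c2@6, authorship ...1.2
After op 2 (insert('u')): buffer="tdcludlu" (len 8), cursors c1@5 c2@8, authorship ...11.22
After op 3 (move_right): buffer="tdcludlu" (len 8), cursors c1@6 c2@8, authorship ...11.22
After op 4 (insert('d')): buffer="tdcluddlud" (len 10), cursors c1@7 c2@10, authorship ...11.1222
After op 5 (insert('g')): buffer="tdcluddgludg" (len 12), cursors c1@8 c2@12, authorship ...11.112222
After op 6 (move_right): buffer="tdcluddgludg" (len 12), cursors c1@9 c2@12, authorship ...11.112222
Authorship (.=original, N=cursor N): . . . 1 1 . 1 1 2 2 2 2
Index 4: author = 1

Answer: cursor 1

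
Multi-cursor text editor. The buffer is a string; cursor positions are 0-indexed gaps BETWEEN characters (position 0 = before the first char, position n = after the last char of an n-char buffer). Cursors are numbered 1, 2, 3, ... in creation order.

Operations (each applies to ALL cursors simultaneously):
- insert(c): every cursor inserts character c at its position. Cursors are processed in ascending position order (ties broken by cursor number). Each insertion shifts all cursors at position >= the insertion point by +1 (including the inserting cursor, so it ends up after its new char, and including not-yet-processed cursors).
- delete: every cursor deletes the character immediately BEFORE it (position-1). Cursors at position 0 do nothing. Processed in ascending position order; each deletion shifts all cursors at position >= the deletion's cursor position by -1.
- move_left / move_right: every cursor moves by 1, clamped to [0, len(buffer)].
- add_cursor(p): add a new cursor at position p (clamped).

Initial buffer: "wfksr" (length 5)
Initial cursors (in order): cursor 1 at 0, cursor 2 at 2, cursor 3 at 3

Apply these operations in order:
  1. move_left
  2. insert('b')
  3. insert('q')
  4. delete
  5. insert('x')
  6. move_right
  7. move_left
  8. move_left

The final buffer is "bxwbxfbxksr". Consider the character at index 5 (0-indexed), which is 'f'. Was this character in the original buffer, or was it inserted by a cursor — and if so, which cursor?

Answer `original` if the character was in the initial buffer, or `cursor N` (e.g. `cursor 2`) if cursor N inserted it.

Answer: original

Derivation:
After op 1 (move_left): buffer="wfksr" (len 5), cursors c1@0 c2@1 c3@2, authorship .....
After op 2 (insert('b')): buffer="bwbfbksr" (len 8), cursors c1@1 c2@3 c3@5, authorship 1.2.3...
After op 3 (insert('q')): buffer="bqwbqfbqksr" (len 11), cursors c1@2 c2@5 c3@8, authorship 11.22.33...
After op 4 (delete): buffer="bwbfbksr" (len 8), cursors c1@1 c2@3 c3@5, authorship 1.2.3...
After op 5 (insert('x')): buffer="bxwbxfbxksr" (len 11), cursors c1@2 c2@5 c3@8, authorship 11.22.33...
After op 6 (move_right): buffer="bxwbxfbxksr" (len 11), cursors c1@3 c2@6 c3@9, authorship 11.22.33...
After op 7 (move_left): buffer="bxwbxfbxksr" (len 11), cursors c1@2 c2@5 c3@8, authorship 11.22.33...
After op 8 (move_left): buffer="bxwbxfbxksr" (len 11), cursors c1@1 c2@4 c3@7, authorship 11.22.33...
Authorship (.=original, N=cursor N): 1 1 . 2 2 . 3 3 . . .
Index 5: author = original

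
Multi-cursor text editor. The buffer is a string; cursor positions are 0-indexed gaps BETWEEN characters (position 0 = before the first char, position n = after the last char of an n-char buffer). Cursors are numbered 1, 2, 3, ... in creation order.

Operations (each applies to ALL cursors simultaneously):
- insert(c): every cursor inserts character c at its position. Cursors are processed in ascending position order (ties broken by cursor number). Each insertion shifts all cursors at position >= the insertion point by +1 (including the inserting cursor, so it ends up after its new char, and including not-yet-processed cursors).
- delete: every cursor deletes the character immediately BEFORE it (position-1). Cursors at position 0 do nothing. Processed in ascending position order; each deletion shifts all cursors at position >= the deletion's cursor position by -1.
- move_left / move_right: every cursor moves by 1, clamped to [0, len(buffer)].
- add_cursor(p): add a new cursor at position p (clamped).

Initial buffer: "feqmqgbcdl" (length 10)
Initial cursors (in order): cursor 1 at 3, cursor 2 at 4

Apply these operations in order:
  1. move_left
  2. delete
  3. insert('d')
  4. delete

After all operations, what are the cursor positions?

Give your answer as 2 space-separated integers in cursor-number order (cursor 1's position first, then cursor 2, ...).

After op 1 (move_left): buffer="feqmqgbcdl" (len 10), cursors c1@2 c2@3, authorship ..........
After op 2 (delete): buffer="fmqgbcdl" (len 8), cursors c1@1 c2@1, authorship ........
After op 3 (insert('d')): buffer="fddmqgbcdl" (len 10), cursors c1@3 c2@3, authorship .12.......
After op 4 (delete): buffer="fmqgbcdl" (len 8), cursors c1@1 c2@1, authorship ........

Answer: 1 1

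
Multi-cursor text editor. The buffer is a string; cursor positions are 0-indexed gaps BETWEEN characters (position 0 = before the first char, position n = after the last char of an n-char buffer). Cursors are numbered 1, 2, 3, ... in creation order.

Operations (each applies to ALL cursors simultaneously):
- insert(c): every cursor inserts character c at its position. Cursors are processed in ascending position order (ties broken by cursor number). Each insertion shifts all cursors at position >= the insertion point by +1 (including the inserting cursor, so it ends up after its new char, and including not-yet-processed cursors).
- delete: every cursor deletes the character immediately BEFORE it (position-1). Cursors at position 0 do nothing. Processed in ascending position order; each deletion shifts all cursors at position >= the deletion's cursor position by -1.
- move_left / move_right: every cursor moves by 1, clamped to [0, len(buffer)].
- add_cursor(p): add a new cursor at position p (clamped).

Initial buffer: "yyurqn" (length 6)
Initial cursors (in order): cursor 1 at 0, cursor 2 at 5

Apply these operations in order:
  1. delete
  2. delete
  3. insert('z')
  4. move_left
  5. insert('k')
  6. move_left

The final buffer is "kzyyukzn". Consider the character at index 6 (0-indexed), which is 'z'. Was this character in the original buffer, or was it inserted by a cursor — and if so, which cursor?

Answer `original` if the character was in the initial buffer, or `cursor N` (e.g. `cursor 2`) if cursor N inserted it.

Answer: cursor 2

Derivation:
After op 1 (delete): buffer="yyurn" (len 5), cursors c1@0 c2@4, authorship .....
After op 2 (delete): buffer="yyun" (len 4), cursors c1@0 c2@3, authorship ....
After op 3 (insert('z')): buffer="zyyuzn" (len 6), cursors c1@1 c2@5, authorship 1...2.
After op 4 (move_left): buffer="zyyuzn" (len 6), cursors c1@0 c2@4, authorship 1...2.
After op 5 (insert('k')): buffer="kzyyukzn" (len 8), cursors c1@1 c2@6, authorship 11...22.
After op 6 (move_left): buffer="kzyyukzn" (len 8), cursors c1@0 c2@5, authorship 11...22.
Authorship (.=original, N=cursor N): 1 1 . . . 2 2 .
Index 6: author = 2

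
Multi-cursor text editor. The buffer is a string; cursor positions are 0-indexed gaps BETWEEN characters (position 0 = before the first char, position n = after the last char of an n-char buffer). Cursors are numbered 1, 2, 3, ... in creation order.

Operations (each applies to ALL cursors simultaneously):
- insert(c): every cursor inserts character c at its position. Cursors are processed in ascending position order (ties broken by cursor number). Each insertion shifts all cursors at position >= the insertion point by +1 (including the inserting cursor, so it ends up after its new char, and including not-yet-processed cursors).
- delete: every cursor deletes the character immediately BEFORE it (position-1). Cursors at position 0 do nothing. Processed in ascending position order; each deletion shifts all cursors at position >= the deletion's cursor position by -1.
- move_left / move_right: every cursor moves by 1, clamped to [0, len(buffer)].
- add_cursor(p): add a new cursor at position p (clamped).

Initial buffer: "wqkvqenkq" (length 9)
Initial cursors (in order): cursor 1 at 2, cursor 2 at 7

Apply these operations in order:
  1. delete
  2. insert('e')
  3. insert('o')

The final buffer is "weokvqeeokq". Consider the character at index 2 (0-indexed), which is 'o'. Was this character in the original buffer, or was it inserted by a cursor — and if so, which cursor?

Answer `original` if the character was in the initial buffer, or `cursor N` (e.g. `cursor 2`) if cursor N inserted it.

Answer: cursor 1

Derivation:
After op 1 (delete): buffer="wkvqekq" (len 7), cursors c1@1 c2@5, authorship .......
After op 2 (insert('e')): buffer="wekvqeekq" (len 9), cursors c1@2 c2@7, authorship .1....2..
After op 3 (insert('o')): buffer="weokvqeeokq" (len 11), cursors c1@3 c2@9, authorship .11....22..
Authorship (.=original, N=cursor N): . 1 1 . . . . 2 2 . .
Index 2: author = 1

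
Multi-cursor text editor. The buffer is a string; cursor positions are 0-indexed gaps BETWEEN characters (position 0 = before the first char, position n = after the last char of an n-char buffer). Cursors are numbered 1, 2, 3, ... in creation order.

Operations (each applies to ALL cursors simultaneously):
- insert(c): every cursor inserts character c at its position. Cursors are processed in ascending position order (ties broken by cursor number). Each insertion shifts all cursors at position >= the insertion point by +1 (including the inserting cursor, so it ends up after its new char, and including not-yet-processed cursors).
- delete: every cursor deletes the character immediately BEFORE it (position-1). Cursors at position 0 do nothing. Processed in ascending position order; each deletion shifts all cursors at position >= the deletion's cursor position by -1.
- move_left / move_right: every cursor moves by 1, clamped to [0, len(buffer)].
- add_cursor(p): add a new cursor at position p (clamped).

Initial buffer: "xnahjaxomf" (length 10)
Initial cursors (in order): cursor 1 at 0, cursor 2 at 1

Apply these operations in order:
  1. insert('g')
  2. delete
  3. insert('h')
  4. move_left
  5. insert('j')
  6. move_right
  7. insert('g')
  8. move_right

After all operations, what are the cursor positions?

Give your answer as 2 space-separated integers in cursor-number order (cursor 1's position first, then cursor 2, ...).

Answer: 4 8

Derivation:
After op 1 (insert('g')): buffer="gxgnahjaxomf" (len 12), cursors c1@1 c2@3, authorship 1.2.........
After op 2 (delete): buffer="xnahjaxomf" (len 10), cursors c1@0 c2@1, authorship ..........
After op 3 (insert('h')): buffer="hxhnahjaxomf" (len 12), cursors c1@1 c2@3, authorship 1.2.........
After op 4 (move_left): buffer="hxhnahjaxomf" (len 12), cursors c1@0 c2@2, authorship 1.2.........
After op 5 (insert('j')): buffer="jhxjhnahjaxomf" (len 14), cursors c1@1 c2@4, authorship 11.22.........
After op 6 (move_right): buffer="jhxjhnahjaxomf" (len 14), cursors c1@2 c2@5, authorship 11.22.........
After op 7 (insert('g')): buffer="jhgxjhgnahjaxomf" (len 16), cursors c1@3 c2@7, authorship 111.222.........
After op 8 (move_right): buffer="jhgxjhgnahjaxomf" (len 16), cursors c1@4 c2@8, authorship 111.222.........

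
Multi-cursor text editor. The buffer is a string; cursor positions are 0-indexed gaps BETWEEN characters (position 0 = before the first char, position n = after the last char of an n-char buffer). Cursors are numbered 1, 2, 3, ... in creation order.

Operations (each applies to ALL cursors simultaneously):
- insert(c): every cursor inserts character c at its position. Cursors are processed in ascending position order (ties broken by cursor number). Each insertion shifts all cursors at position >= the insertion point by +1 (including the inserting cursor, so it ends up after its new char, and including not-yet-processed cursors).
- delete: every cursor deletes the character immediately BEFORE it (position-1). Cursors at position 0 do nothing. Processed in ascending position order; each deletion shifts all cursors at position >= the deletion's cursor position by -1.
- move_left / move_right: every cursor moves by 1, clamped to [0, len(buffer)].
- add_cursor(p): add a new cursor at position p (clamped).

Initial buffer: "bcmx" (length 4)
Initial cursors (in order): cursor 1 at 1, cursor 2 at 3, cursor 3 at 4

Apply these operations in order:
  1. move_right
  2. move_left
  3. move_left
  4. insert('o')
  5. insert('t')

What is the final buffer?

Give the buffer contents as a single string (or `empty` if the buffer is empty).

After op 1 (move_right): buffer="bcmx" (len 4), cursors c1@2 c2@4 c3@4, authorship ....
After op 2 (move_left): buffer="bcmx" (len 4), cursors c1@1 c2@3 c3@3, authorship ....
After op 3 (move_left): buffer="bcmx" (len 4), cursors c1@0 c2@2 c3@2, authorship ....
After op 4 (insert('o')): buffer="obcoomx" (len 7), cursors c1@1 c2@5 c3@5, authorship 1..23..
After op 5 (insert('t')): buffer="otbcoottmx" (len 10), cursors c1@2 c2@8 c3@8, authorship 11..2323..

Answer: otbcoottmx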